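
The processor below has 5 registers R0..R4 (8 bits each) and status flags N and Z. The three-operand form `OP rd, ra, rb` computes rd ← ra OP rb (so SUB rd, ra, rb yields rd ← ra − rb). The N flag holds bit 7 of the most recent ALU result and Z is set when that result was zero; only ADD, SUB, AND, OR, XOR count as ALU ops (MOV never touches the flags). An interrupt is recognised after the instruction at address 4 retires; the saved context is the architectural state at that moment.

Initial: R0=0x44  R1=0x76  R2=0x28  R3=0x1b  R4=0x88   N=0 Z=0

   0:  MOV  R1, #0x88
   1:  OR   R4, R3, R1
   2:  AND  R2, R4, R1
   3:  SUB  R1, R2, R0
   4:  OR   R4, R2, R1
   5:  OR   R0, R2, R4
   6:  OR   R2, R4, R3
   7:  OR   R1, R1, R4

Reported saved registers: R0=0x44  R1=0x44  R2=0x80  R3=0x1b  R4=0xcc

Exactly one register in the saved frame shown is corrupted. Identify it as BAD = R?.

after  0: R0=0x44 R1=0x88 R2=0x28 R3=0x1b R4=0x88  N=0 Z=0
after  1: R0=0x44 R1=0x88 R2=0x28 R3=0x1b R4=0x9b  N=1 Z=0
after  2: R0=0x44 R1=0x88 R2=0x88 R3=0x1b R4=0x9b  N=1 Z=0
after  3: R0=0x44 R1=0x44 R2=0x88 R3=0x1b R4=0x9b  N=0 Z=0
after  4: R0=0x44 R1=0x44 R2=0x88 R3=0x1b R4=0xcc  N=1 Z=0
-- IRQ taken; context saved, return-PC = 5 --
mismatch: R2: reported 0x80 vs actual 0x88

BAD = R2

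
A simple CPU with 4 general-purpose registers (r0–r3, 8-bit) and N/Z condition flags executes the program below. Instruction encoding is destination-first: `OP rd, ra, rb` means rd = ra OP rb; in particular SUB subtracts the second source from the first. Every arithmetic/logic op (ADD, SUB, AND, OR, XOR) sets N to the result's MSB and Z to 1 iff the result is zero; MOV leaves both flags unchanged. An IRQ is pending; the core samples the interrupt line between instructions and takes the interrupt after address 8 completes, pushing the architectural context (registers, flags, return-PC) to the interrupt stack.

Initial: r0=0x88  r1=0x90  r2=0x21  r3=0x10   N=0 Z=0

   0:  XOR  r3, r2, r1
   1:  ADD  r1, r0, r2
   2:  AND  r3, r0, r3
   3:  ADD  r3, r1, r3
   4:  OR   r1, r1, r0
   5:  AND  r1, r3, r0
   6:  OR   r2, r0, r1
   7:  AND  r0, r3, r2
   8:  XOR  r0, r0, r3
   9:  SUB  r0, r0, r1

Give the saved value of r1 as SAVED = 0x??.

after  0: r0=0x88 r1=0x90 r2=0x21 r3=0xb1  N=1 Z=0
after  1: r0=0x88 r1=0xa9 r2=0x21 r3=0xb1  N=1 Z=0
after  2: r0=0x88 r1=0xa9 r2=0x21 r3=0x80  N=1 Z=0
after  3: r0=0x88 r1=0xa9 r2=0x21 r3=0x29  N=0 Z=0
after  4: r0=0x88 r1=0xa9 r2=0x21 r3=0x29  N=1 Z=0
after  5: r0=0x88 r1=0x08 r2=0x21 r3=0x29  N=0 Z=0
after  6: r0=0x88 r1=0x08 r2=0x88 r3=0x29  N=1 Z=0
after  7: r0=0x08 r1=0x08 r2=0x88 r3=0x29  N=0 Z=0
after  8: r0=0x21 r1=0x08 r2=0x88 r3=0x29  N=0 Z=0
-- IRQ taken; context saved, return-PC = 9 --

SAVED = 0x08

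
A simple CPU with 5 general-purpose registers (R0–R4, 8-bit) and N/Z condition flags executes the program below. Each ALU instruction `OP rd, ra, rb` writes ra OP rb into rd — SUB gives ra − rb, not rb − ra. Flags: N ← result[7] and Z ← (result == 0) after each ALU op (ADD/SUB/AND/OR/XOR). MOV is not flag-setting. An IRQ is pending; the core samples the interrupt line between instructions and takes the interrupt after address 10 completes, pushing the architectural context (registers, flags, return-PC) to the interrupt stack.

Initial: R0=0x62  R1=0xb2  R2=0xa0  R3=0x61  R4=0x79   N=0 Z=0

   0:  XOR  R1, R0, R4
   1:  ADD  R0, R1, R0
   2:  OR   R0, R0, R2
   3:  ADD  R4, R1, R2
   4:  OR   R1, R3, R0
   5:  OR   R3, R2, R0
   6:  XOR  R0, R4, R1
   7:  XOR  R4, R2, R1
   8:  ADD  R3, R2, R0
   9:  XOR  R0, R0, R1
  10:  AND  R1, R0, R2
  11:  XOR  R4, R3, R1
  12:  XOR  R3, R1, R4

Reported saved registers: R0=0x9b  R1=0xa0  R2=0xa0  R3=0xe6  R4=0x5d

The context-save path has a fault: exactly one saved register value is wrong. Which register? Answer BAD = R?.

after  0: R0=0x62 R1=0x1b R2=0xa0 R3=0x61 R4=0x79  N=0 Z=0
after  1: R0=0x7d R1=0x1b R2=0xa0 R3=0x61 R4=0x79  N=0 Z=0
after  2: R0=0xfd R1=0x1b R2=0xa0 R3=0x61 R4=0x79  N=1 Z=0
after  3: R0=0xfd R1=0x1b R2=0xa0 R3=0x61 R4=0xbb  N=1 Z=0
after  4: R0=0xfd R1=0xfd R2=0xa0 R3=0x61 R4=0xbb  N=1 Z=0
after  5: R0=0xfd R1=0xfd R2=0xa0 R3=0xfd R4=0xbb  N=1 Z=0
after  6: R0=0x46 R1=0xfd R2=0xa0 R3=0xfd R4=0xbb  N=0 Z=0
after  7: R0=0x46 R1=0xfd R2=0xa0 R3=0xfd R4=0x5d  N=0 Z=0
after  8: R0=0x46 R1=0xfd R2=0xa0 R3=0xe6 R4=0x5d  N=1 Z=0
after  9: R0=0xbb R1=0xfd R2=0xa0 R3=0xe6 R4=0x5d  N=1 Z=0
after 10: R0=0xbb R1=0xa0 R2=0xa0 R3=0xe6 R4=0x5d  N=1 Z=0
-- IRQ taken; context saved, return-PC = 11 --
mismatch: R0: reported 0x9b vs actual 0xbb

BAD = R0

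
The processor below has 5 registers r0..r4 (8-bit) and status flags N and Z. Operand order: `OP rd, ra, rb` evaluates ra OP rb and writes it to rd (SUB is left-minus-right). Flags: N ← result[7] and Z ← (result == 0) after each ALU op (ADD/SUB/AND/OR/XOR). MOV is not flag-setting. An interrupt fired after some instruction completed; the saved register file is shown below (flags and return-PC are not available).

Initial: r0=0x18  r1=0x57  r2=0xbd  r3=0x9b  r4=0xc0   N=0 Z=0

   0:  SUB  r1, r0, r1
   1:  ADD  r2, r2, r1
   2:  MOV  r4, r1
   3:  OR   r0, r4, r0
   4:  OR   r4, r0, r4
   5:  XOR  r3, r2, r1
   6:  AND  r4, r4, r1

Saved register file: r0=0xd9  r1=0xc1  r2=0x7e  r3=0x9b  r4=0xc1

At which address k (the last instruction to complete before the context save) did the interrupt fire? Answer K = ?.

K = 3

after  0: r0=0x18 r1=0xc1 r2=0xbd r3=0x9b r4=0xc0  N=1 Z=0
after  1: r0=0x18 r1=0xc1 r2=0x7e r3=0x9b r4=0xc0  N=0 Z=0
after  2: r0=0x18 r1=0xc1 r2=0x7e r3=0x9b r4=0xc1  N=0 Z=0
after  3: r0=0xd9 r1=0xc1 r2=0x7e r3=0x9b r4=0xc1  N=1 Z=0
-- IRQ taken; context saved, return-PC = 4 --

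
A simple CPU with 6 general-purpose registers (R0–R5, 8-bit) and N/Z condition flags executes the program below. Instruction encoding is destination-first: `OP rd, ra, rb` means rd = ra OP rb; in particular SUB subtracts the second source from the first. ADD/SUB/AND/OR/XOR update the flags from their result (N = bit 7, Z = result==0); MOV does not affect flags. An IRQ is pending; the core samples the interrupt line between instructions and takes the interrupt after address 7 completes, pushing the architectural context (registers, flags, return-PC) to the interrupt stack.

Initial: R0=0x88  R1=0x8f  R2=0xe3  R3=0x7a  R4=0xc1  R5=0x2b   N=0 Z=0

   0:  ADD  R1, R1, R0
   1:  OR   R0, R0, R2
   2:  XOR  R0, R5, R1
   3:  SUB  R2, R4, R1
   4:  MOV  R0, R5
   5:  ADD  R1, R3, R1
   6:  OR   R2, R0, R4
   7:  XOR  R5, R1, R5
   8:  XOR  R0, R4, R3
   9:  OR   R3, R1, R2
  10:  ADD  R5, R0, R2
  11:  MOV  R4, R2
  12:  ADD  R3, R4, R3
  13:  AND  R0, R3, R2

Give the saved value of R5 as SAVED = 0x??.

SAVED = 0xba

after  0: R0=0x88 R1=0x17 R2=0xe3 R3=0x7a R4=0xc1 R5=0x2b  N=0 Z=0
after  1: R0=0xeb R1=0x17 R2=0xe3 R3=0x7a R4=0xc1 R5=0x2b  N=1 Z=0
after  2: R0=0x3c R1=0x17 R2=0xe3 R3=0x7a R4=0xc1 R5=0x2b  N=0 Z=0
after  3: R0=0x3c R1=0x17 R2=0xaa R3=0x7a R4=0xc1 R5=0x2b  N=1 Z=0
after  4: R0=0x2b R1=0x17 R2=0xaa R3=0x7a R4=0xc1 R5=0x2b  N=1 Z=0
after  5: R0=0x2b R1=0x91 R2=0xaa R3=0x7a R4=0xc1 R5=0x2b  N=1 Z=0
after  6: R0=0x2b R1=0x91 R2=0xeb R3=0x7a R4=0xc1 R5=0x2b  N=1 Z=0
after  7: R0=0x2b R1=0x91 R2=0xeb R3=0x7a R4=0xc1 R5=0xba  N=1 Z=0
-- IRQ taken; context saved, return-PC = 8 --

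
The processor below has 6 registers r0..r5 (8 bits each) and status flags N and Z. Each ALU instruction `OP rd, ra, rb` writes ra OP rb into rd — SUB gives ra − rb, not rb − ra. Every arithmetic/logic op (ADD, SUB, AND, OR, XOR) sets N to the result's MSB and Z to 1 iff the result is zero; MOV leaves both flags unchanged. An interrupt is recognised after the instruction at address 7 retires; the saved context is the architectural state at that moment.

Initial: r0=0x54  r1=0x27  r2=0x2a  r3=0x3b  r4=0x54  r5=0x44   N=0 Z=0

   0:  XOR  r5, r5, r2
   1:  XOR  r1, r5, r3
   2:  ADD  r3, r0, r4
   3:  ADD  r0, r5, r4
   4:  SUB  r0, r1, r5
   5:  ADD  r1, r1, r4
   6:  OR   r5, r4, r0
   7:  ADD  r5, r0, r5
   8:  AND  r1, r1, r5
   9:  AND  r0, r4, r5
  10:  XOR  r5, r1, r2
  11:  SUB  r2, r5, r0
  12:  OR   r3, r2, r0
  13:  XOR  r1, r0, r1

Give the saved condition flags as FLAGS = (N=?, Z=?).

FLAGS = (N=1, Z=0)

after  0: r0=0x54 r1=0x27 r2=0x2a r3=0x3b r4=0x54 r5=0x6e  N=0 Z=0
after  1: r0=0x54 r1=0x55 r2=0x2a r3=0x3b r4=0x54 r5=0x6e  N=0 Z=0
after  2: r0=0x54 r1=0x55 r2=0x2a r3=0xa8 r4=0x54 r5=0x6e  N=1 Z=0
after  3: r0=0xc2 r1=0x55 r2=0x2a r3=0xa8 r4=0x54 r5=0x6e  N=1 Z=0
after  4: r0=0xe7 r1=0x55 r2=0x2a r3=0xa8 r4=0x54 r5=0x6e  N=1 Z=0
after  5: r0=0xe7 r1=0xa9 r2=0x2a r3=0xa8 r4=0x54 r5=0x6e  N=1 Z=0
after  6: r0=0xe7 r1=0xa9 r2=0x2a r3=0xa8 r4=0x54 r5=0xf7  N=1 Z=0
after  7: r0=0xe7 r1=0xa9 r2=0x2a r3=0xa8 r4=0x54 r5=0xde  N=1 Z=0
-- IRQ taken; context saved, return-PC = 8 --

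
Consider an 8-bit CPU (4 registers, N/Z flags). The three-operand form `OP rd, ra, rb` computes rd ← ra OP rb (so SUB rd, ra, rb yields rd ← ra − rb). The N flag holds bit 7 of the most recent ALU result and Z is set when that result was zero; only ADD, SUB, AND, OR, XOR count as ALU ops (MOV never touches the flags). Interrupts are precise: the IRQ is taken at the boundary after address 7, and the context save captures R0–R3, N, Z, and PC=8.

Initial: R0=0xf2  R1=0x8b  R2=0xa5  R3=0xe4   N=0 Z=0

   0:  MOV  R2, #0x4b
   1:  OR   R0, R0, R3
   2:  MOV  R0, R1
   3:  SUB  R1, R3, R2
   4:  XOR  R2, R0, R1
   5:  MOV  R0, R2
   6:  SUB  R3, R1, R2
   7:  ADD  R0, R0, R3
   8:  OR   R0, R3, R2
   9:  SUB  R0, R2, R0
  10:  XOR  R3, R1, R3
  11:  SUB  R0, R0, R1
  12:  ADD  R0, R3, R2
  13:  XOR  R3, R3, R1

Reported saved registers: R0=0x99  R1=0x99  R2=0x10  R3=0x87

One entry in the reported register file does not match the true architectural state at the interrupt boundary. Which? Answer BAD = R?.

BAD = R2

after  0: R0=0xf2 R1=0x8b R2=0x4b R3=0xe4  N=0 Z=0
after  1: R0=0xf6 R1=0x8b R2=0x4b R3=0xe4  N=1 Z=0
after  2: R0=0x8b R1=0x8b R2=0x4b R3=0xe4  N=1 Z=0
after  3: R0=0x8b R1=0x99 R2=0x4b R3=0xe4  N=1 Z=0
after  4: R0=0x8b R1=0x99 R2=0x12 R3=0xe4  N=0 Z=0
after  5: R0=0x12 R1=0x99 R2=0x12 R3=0xe4  N=0 Z=0
after  6: R0=0x12 R1=0x99 R2=0x12 R3=0x87  N=1 Z=0
after  7: R0=0x99 R1=0x99 R2=0x12 R3=0x87  N=1 Z=0
-- IRQ taken; context saved, return-PC = 8 --
mismatch: R2: reported 0x10 vs actual 0x12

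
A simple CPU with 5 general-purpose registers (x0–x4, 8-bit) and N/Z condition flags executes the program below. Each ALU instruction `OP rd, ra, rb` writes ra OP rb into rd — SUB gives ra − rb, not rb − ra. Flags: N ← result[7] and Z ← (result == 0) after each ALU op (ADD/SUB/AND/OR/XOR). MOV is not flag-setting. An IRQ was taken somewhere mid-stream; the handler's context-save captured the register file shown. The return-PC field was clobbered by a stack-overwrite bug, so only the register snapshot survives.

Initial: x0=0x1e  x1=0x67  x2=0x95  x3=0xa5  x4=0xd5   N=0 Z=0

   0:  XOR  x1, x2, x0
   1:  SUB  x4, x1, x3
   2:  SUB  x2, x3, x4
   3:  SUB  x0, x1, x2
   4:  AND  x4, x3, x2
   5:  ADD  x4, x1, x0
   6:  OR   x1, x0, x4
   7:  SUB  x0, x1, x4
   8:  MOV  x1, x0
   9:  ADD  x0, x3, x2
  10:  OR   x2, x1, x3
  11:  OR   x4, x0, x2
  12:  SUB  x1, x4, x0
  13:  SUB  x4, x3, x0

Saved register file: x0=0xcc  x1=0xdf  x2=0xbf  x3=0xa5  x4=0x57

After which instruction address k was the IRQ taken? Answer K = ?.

K = 6

after  0: x0=0x1e x1=0x8b x2=0x95 x3=0xa5 x4=0xd5  N=1 Z=0
after  1: x0=0x1e x1=0x8b x2=0x95 x3=0xa5 x4=0xe6  N=1 Z=0
after  2: x0=0x1e x1=0x8b x2=0xbf x3=0xa5 x4=0xe6  N=1 Z=0
after  3: x0=0xcc x1=0x8b x2=0xbf x3=0xa5 x4=0xe6  N=1 Z=0
after  4: x0=0xcc x1=0x8b x2=0xbf x3=0xa5 x4=0xa5  N=1 Z=0
after  5: x0=0xcc x1=0x8b x2=0xbf x3=0xa5 x4=0x57  N=0 Z=0
after  6: x0=0xcc x1=0xdf x2=0xbf x3=0xa5 x4=0x57  N=1 Z=0
-- IRQ taken; context saved, return-PC = 7 --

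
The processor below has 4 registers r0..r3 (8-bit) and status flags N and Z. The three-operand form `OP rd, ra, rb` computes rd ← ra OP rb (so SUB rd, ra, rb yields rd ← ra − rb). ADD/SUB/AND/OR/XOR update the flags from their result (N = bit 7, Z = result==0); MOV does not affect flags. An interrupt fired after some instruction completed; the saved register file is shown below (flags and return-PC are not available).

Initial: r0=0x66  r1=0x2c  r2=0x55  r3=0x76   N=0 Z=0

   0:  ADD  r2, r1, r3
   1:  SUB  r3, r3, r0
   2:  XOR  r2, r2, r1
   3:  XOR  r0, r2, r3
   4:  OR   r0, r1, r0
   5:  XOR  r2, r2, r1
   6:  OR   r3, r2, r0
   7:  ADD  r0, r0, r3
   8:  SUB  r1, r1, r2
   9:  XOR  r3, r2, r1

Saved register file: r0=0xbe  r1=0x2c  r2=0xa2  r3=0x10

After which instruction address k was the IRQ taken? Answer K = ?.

after  0: r0=0x66 r1=0x2c r2=0xa2 r3=0x76  N=1 Z=0
after  1: r0=0x66 r1=0x2c r2=0xa2 r3=0x10  N=0 Z=0
after  2: r0=0x66 r1=0x2c r2=0x8e r3=0x10  N=1 Z=0
after  3: r0=0x9e r1=0x2c r2=0x8e r3=0x10  N=1 Z=0
after  4: r0=0xbe r1=0x2c r2=0x8e r3=0x10  N=1 Z=0
after  5: r0=0xbe r1=0x2c r2=0xa2 r3=0x10  N=1 Z=0
-- IRQ taken; context saved, return-PC = 6 --

K = 5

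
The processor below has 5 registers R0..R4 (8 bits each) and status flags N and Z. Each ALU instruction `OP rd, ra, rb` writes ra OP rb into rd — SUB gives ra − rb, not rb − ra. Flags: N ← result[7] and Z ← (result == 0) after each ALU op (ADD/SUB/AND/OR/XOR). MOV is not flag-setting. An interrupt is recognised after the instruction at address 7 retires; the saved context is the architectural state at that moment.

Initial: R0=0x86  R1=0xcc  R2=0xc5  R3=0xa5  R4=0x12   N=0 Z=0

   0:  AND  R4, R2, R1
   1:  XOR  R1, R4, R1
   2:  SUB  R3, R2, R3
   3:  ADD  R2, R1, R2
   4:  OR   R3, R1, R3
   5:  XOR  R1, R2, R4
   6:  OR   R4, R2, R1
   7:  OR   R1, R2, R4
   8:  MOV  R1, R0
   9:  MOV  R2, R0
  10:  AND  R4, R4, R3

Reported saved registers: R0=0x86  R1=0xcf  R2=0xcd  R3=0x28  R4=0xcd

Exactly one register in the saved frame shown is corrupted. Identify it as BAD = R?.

BAD = R1

after  0: R0=0x86 R1=0xcc R2=0xc5 R3=0xa5 R4=0xc4  N=1 Z=0
after  1: R0=0x86 R1=0x08 R2=0xc5 R3=0xa5 R4=0xc4  N=0 Z=0
after  2: R0=0x86 R1=0x08 R2=0xc5 R3=0x20 R4=0xc4  N=0 Z=0
after  3: R0=0x86 R1=0x08 R2=0xcd R3=0x20 R4=0xc4  N=1 Z=0
after  4: R0=0x86 R1=0x08 R2=0xcd R3=0x28 R4=0xc4  N=0 Z=0
after  5: R0=0x86 R1=0x09 R2=0xcd R3=0x28 R4=0xc4  N=0 Z=0
after  6: R0=0x86 R1=0x09 R2=0xcd R3=0x28 R4=0xcd  N=1 Z=0
after  7: R0=0x86 R1=0xcd R2=0xcd R3=0x28 R4=0xcd  N=1 Z=0
-- IRQ taken; context saved, return-PC = 8 --
mismatch: R1: reported 0xcf vs actual 0xcd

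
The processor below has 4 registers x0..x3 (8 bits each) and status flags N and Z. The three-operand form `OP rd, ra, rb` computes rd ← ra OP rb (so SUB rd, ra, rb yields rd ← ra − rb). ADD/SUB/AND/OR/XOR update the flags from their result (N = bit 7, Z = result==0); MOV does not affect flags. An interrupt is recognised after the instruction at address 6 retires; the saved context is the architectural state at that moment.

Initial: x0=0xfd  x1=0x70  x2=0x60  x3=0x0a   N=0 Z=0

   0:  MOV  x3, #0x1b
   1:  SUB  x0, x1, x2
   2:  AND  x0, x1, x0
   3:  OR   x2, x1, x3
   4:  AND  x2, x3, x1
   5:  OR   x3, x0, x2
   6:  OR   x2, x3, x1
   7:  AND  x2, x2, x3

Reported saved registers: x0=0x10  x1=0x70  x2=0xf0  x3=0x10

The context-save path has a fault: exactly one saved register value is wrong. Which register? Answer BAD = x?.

BAD = x2

after  0: x0=0xfd x1=0x70 x2=0x60 x3=0x1b  N=0 Z=0
after  1: x0=0x10 x1=0x70 x2=0x60 x3=0x1b  N=0 Z=0
after  2: x0=0x10 x1=0x70 x2=0x60 x3=0x1b  N=0 Z=0
after  3: x0=0x10 x1=0x70 x2=0x7b x3=0x1b  N=0 Z=0
after  4: x0=0x10 x1=0x70 x2=0x10 x3=0x1b  N=0 Z=0
after  5: x0=0x10 x1=0x70 x2=0x10 x3=0x10  N=0 Z=0
after  6: x0=0x10 x1=0x70 x2=0x70 x3=0x10  N=0 Z=0
-- IRQ taken; context saved, return-PC = 7 --
mismatch: x2: reported 0xf0 vs actual 0x70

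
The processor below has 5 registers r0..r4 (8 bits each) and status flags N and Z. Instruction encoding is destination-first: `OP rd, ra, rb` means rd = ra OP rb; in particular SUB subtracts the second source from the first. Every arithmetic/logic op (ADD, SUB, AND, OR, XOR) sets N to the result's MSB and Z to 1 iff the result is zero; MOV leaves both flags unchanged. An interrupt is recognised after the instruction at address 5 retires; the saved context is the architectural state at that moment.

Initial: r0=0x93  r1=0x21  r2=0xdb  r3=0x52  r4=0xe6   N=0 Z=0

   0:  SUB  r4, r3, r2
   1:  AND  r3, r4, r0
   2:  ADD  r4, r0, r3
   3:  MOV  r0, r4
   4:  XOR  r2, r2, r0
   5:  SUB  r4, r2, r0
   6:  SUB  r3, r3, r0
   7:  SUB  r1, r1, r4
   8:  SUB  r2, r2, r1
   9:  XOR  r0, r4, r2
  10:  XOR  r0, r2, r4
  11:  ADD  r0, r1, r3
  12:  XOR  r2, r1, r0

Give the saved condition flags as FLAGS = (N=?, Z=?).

FLAGS = (N=1, Z=0)

after  0: r0=0x93 r1=0x21 r2=0xdb r3=0x52 r4=0x77  N=0 Z=0
after  1: r0=0x93 r1=0x21 r2=0xdb r3=0x13 r4=0x77  N=0 Z=0
after  2: r0=0x93 r1=0x21 r2=0xdb r3=0x13 r4=0xa6  N=1 Z=0
after  3: r0=0xa6 r1=0x21 r2=0xdb r3=0x13 r4=0xa6  N=1 Z=0
after  4: r0=0xa6 r1=0x21 r2=0x7d r3=0x13 r4=0xa6  N=0 Z=0
after  5: r0=0xa6 r1=0x21 r2=0x7d r3=0x13 r4=0xd7  N=1 Z=0
-- IRQ taken; context saved, return-PC = 6 --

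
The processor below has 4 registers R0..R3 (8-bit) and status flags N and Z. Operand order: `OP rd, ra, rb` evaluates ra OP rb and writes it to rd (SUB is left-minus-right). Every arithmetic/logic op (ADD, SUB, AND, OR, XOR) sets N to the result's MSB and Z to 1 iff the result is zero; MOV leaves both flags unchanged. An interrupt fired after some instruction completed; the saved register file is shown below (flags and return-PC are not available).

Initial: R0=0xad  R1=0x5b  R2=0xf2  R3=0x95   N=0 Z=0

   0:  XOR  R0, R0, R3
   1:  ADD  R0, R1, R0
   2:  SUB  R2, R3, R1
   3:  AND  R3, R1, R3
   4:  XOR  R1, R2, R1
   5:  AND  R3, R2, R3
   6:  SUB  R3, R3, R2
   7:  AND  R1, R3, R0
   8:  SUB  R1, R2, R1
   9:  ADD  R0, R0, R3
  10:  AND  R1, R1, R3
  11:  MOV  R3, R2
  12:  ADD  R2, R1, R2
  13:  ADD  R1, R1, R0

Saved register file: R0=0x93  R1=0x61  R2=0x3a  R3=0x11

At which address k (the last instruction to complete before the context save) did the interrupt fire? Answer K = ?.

after  0: R0=0x38 R1=0x5b R2=0xf2 R3=0x95  N=0 Z=0
after  1: R0=0x93 R1=0x5b R2=0xf2 R3=0x95  N=1 Z=0
after  2: R0=0x93 R1=0x5b R2=0x3a R3=0x95  N=0 Z=0
after  3: R0=0x93 R1=0x5b R2=0x3a R3=0x11  N=0 Z=0
after  4: R0=0x93 R1=0x61 R2=0x3a R3=0x11  N=0 Z=0
-- IRQ taken; context saved, return-PC = 5 --

K = 4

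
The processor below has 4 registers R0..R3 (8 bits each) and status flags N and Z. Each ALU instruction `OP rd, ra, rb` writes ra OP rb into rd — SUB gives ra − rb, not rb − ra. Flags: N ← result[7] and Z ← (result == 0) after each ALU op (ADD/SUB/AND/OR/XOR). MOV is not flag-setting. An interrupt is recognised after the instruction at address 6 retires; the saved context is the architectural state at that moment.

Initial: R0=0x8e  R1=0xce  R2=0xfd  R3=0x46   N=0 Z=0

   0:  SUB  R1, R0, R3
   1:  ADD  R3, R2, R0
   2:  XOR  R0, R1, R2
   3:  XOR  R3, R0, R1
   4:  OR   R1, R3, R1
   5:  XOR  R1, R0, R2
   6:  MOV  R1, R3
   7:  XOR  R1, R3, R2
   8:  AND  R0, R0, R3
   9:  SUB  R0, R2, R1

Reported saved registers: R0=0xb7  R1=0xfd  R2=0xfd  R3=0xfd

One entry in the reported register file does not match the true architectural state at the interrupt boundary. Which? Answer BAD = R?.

after  0: R0=0x8e R1=0x48 R2=0xfd R3=0x46  N=0 Z=0
after  1: R0=0x8e R1=0x48 R2=0xfd R3=0x8b  N=1 Z=0
after  2: R0=0xb5 R1=0x48 R2=0xfd R3=0x8b  N=1 Z=0
after  3: R0=0xb5 R1=0x48 R2=0xfd R3=0xfd  N=1 Z=0
after  4: R0=0xb5 R1=0xfd R2=0xfd R3=0xfd  N=1 Z=0
after  5: R0=0xb5 R1=0x48 R2=0xfd R3=0xfd  N=0 Z=0
after  6: R0=0xb5 R1=0xfd R2=0xfd R3=0xfd  N=0 Z=0
-- IRQ taken; context saved, return-PC = 7 --
mismatch: R0: reported 0xb7 vs actual 0xb5

BAD = R0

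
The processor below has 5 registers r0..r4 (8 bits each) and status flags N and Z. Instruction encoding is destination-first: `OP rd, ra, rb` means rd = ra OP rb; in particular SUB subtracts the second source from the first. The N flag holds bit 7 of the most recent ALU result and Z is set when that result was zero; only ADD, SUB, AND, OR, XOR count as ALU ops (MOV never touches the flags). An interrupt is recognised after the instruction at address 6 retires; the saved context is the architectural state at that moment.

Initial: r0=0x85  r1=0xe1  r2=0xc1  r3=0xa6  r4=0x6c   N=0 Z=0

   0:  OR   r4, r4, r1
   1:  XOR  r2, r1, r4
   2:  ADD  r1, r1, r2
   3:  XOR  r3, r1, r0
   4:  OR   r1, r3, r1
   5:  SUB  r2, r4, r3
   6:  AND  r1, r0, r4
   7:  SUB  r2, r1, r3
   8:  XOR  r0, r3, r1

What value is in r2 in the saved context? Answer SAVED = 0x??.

after  0: r0=0x85 r1=0xe1 r2=0xc1 r3=0xa6 r4=0xed  N=1 Z=0
after  1: r0=0x85 r1=0xe1 r2=0x0c r3=0xa6 r4=0xed  N=0 Z=0
after  2: r0=0x85 r1=0xed r2=0x0c r3=0xa6 r4=0xed  N=1 Z=0
after  3: r0=0x85 r1=0xed r2=0x0c r3=0x68 r4=0xed  N=0 Z=0
after  4: r0=0x85 r1=0xed r2=0x0c r3=0x68 r4=0xed  N=1 Z=0
after  5: r0=0x85 r1=0xed r2=0x85 r3=0x68 r4=0xed  N=1 Z=0
after  6: r0=0x85 r1=0x85 r2=0x85 r3=0x68 r4=0xed  N=1 Z=0
-- IRQ taken; context saved, return-PC = 7 --

SAVED = 0x85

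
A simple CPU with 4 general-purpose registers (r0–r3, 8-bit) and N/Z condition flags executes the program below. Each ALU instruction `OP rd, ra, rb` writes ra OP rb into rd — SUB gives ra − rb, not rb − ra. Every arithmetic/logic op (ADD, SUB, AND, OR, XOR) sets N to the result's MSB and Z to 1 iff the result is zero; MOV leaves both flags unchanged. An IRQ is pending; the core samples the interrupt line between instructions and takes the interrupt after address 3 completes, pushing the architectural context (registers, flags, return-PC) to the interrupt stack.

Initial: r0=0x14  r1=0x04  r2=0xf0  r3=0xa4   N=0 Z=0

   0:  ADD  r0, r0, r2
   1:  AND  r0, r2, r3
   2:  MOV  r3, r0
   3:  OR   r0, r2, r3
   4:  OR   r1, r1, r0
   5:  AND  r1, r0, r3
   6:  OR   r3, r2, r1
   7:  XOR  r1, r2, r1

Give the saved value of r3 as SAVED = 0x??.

after  0: r0=0x04 r1=0x04 r2=0xf0 r3=0xa4  N=0 Z=0
after  1: r0=0xa0 r1=0x04 r2=0xf0 r3=0xa4  N=1 Z=0
after  2: r0=0xa0 r1=0x04 r2=0xf0 r3=0xa0  N=1 Z=0
after  3: r0=0xf0 r1=0x04 r2=0xf0 r3=0xa0  N=1 Z=0
-- IRQ taken; context saved, return-PC = 4 --

SAVED = 0xa0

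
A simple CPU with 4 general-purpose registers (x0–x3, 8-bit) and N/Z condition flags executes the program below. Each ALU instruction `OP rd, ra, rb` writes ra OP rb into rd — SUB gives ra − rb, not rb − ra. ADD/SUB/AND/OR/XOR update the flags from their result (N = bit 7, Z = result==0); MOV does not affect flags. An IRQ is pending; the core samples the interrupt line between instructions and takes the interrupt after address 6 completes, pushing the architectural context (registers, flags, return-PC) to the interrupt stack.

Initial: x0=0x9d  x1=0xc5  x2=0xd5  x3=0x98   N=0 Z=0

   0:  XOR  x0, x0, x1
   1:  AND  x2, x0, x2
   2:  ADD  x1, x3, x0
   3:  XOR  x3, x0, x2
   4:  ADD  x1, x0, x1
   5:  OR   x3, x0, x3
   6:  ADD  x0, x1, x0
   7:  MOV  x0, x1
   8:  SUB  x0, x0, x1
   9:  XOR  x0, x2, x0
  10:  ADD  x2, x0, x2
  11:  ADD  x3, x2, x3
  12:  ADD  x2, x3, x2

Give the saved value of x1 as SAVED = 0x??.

after  0: x0=0x58 x1=0xc5 x2=0xd5 x3=0x98  N=0 Z=0
after  1: x0=0x58 x1=0xc5 x2=0x50 x3=0x98  N=0 Z=0
after  2: x0=0x58 x1=0xf0 x2=0x50 x3=0x98  N=1 Z=0
after  3: x0=0x58 x1=0xf0 x2=0x50 x3=0x08  N=0 Z=0
after  4: x0=0x58 x1=0x48 x2=0x50 x3=0x08  N=0 Z=0
after  5: x0=0x58 x1=0x48 x2=0x50 x3=0x58  N=0 Z=0
after  6: x0=0xa0 x1=0x48 x2=0x50 x3=0x58  N=1 Z=0
-- IRQ taken; context saved, return-PC = 7 --

SAVED = 0x48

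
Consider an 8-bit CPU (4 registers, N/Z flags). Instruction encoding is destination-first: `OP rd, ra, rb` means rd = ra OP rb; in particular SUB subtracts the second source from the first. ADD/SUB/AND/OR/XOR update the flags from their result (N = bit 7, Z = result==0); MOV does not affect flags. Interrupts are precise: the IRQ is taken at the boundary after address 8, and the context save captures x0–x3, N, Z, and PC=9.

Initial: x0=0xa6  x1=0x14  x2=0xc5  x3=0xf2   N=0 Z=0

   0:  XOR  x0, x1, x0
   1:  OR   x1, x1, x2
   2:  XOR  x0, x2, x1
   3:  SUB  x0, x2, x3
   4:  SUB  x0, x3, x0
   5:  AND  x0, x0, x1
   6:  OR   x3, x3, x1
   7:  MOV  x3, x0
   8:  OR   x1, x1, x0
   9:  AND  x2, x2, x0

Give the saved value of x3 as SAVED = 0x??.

after  0: x0=0xb2 x1=0x14 x2=0xc5 x3=0xf2  N=1 Z=0
after  1: x0=0xb2 x1=0xd5 x2=0xc5 x3=0xf2  N=1 Z=0
after  2: x0=0x10 x1=0xd5 x2=0xc5 x3=0xf2  N=0 Z=0
after  3: x0=0xd3 x1=0xd5 x2=0xc5 x3=0xf2  N=1 Z=0
after  4: x0=0x1f x1=0xd5 x2=0xc5 x3=0xf2  N=0 Z=0
after  5: x0=0x15 x1=0xd5 x2=0xc5 x3=0xf2  N=0 Z=0
after  6: x0=0x15 x1=0xd5 x2=0xc5 x3=0xf7  N=1 Z=0
after  7: x0=0x15 x1=0xd5 x2=0xc5 x3=0x15  N=1 Z=0
after  8: x0=0x15 x1=0xd5 x2=0xc5 x3=0x15  N=1 Z=0
-- IRQ taken; context saved, return-PC = 9 --

SAVED = 0x15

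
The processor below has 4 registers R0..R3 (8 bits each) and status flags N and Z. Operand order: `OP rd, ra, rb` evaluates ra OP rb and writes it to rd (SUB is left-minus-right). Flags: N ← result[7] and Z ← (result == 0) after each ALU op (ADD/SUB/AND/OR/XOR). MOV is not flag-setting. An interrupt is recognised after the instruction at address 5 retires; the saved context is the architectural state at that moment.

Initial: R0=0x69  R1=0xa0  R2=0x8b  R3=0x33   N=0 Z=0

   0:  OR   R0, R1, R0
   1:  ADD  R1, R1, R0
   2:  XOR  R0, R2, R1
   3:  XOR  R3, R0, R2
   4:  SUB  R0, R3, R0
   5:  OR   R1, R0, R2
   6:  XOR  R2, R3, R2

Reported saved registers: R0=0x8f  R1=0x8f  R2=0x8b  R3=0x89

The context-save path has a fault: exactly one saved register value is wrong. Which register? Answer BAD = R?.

after  0: R0=0xe9 R1=0xa0 R2=0x8b R3=0x33  N=1 Z=0
after  1: R0=0xe9 R1=0x89 R2=0x8b R3=0x33  N=1 Z=0
after  2: R0=0x02 R1=0x89 R2=0x8b R3=0x33  N=0 Z=0
after  3: R0=0x02 R1=0x89 R2=0x8b R3=0x89  N=1 Z=0
after  4: R0=0x87 R1=0x89 R2=0x8b R3=0x89  N=1 Z=0
after  5: R0=0x87 R1=0x8f R2=0x8b R3=0x89  N=1 Z=0
-- IRQ taken; context saved, return-PC = 6 --
mismatch: R0: reported 0x8f vs actual 0x87

BAD = R0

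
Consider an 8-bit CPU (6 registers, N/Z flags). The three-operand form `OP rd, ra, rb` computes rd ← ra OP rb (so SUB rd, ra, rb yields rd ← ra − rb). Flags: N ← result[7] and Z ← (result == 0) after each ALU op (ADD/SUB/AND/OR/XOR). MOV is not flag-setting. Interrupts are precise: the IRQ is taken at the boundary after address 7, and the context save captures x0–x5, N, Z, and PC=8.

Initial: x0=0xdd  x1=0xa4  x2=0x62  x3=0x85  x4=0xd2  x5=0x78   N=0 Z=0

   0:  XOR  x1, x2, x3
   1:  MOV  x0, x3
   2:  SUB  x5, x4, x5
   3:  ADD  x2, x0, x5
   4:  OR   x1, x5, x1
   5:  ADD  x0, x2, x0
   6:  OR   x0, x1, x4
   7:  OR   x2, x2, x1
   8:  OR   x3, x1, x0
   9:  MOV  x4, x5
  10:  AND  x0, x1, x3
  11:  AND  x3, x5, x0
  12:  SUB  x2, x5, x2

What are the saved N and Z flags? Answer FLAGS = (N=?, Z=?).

after  0: x0=0xdd x1=0xe7 x2=0x62 x3=0x85 x4=0xd2 x5=0x78  N=1 Z=0
after  1: x0=0x85 x1=0xe7 x2=0x62 x3=0x85 x4=0xd2 x5=0x78  N=1 Z=0
after  2: x0=0x85 x1=0xe7 x2=0x62 x3=0x85 x4=0xd2 x5=0x5a  N=0 Z=0
after  3: x0=0x85 x1=0xe7 x2=0xdf x3=0x85 x4=0xd2 x5=0x5a  N=1 Z=0
after  4: x0=0x85 x1=0xff x2=0xdf x3=0x85 x4=0xd2 x5=0x5a  N=1 Z=0
after  5: x0=0x64 x1=0xff x2=0xdf x3=0x85 x4=0xd2 x5=0x5a  N=0 Z=0
after  6: x0=0xff x1=0xff x2=0xdf x3=0x85 x4=0xd2 x5=0x5a  N=1 Z=0
after  7: x0=0xff x1=0xff x2=0xff x3=0x85 x4=0xd2 x5=0x5a  N=1 Z=0
-- IRQ taken; context saved, return-PC = 8 --

FLAGS = (N=1, Z=0)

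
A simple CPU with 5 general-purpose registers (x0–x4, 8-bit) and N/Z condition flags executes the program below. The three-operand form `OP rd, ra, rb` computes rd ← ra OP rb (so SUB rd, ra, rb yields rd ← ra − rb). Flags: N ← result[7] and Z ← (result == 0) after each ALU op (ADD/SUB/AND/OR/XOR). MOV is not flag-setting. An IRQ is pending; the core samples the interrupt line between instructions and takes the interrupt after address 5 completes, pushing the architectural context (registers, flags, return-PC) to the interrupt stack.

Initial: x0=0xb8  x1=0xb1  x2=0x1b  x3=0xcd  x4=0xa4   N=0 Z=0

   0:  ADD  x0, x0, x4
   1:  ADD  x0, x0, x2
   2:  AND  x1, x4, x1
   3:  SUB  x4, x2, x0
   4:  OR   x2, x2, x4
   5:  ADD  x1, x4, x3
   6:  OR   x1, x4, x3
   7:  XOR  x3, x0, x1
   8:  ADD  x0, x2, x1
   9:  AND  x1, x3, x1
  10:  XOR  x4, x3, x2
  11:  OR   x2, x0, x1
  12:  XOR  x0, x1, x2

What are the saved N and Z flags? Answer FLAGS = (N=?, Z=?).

FLAGS = (N=0, Z=0)

after  0: x0=0x5c x1=0xb1 x2=0x1b x3=0xcd x4=0xa4  N=0 Z=0
after  1: x0=0x77 x1=0xb1 x2=0x1b x3=0xcd x4=0xa4  N=0 Z=0
after  2: x0=0x77 x1=0xa0 x2=0x1b x3=0xcd x4=0xa4  N=1 Z=0
after  3: x0=0x77 x1=0xa0 x2=0x1b x3=0xcd x4=0xa4  N=1 Z=0
after  4: x0=0x77 x1=0xa0 x2=0xbf x3=0xcd x4=0xa4  N=1 Z=0
after  5: x0=0x77 x1=0x71 x2=0xbf x3=0xcd x4=0xa4  N=0 Z=0
-- IRQ taken; context saved, return-PC = 6 --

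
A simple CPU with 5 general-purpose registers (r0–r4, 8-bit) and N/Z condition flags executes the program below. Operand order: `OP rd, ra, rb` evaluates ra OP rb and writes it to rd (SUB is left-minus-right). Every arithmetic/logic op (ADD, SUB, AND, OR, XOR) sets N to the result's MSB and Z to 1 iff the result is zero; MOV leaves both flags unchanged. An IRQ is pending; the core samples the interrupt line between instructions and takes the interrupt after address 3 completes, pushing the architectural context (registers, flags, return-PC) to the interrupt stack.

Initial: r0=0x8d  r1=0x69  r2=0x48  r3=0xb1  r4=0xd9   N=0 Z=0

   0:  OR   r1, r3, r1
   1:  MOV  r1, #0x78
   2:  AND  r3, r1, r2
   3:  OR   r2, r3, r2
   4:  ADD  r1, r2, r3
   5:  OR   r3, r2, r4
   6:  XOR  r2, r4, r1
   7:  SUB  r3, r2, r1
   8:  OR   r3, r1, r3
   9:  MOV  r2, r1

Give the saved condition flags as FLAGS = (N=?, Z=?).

FLAGS = (N=0, Z=0)

after  0: r0=0x8d r1=0xf9 r2=0x48 r3=0xb1 r4=0xd9  N=1 Z=0
after  1: r0=0x8d r1=0x78 r2=0x48 r3=0xb1 r4=0xd9  N=1 Z=0
after  2: r0=0x8d r1=0x78 r2=0x48 r3=0x48 r4=0xd9  N=0 Z=0
after  3: r0=0x8d r1=0x78 r2=0x48 r3=0x48 r4=0xd9  N=0 Z=0
-- IRQ taken; context saved, return-PC = 4 --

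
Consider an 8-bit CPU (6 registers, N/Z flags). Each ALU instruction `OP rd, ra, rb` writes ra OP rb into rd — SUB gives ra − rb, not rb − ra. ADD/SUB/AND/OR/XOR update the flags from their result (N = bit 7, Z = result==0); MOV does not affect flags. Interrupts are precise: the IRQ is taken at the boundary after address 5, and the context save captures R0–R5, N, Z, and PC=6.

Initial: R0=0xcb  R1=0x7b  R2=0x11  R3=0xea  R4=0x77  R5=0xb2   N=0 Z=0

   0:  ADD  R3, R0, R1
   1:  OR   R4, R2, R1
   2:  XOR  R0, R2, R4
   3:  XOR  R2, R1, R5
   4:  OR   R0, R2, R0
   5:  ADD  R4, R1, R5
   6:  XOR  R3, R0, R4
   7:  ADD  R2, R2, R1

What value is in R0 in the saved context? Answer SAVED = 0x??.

SAVED = 0xeb

after  0: R0=0xcb R1=0x7b R2=0x11 R3=0x46 R4=0x77 R5=0xb2  N=0 Z=0
after  1: R0=0xcb R1=0x7b R2=0x11 R3=0x46 R4=0x7b R5=0xb2  N=0 Z=0
after  2: R0=0x6a R1=0x7b R2=0x11 R3=0x46 R4=0x7b R5=0xb2  N=0 Z=0
after  3: R0=0x6a R1=0x7b R2=0xc9 R3=0x46 R4=0x7b R5=0xb2  N=1 Z=0
after  4: R0=0xeb R1=0x7b R2=0xc9 R3=0x46 R4=0x7b R5=0xb2  N=1 Z=0
after  5: R0=0xeb R1=0x7b R2=0xc9 R3=0x46 R4=0x2d R5=0xb2  N=0 Z=0
-- IRQ taken; context saved, return-PC = 6 --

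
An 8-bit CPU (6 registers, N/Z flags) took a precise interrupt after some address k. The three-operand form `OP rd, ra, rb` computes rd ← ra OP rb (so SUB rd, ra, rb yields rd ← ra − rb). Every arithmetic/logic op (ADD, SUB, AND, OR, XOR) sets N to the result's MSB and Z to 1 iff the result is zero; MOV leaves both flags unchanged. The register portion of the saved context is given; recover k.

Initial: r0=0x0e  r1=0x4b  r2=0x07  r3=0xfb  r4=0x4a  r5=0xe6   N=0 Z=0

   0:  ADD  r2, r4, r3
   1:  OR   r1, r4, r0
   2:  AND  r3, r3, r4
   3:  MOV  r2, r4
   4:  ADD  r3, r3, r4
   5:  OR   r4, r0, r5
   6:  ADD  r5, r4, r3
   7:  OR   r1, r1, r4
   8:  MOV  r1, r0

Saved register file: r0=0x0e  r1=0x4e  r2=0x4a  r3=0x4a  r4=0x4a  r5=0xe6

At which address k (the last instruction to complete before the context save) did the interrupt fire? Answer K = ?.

after  0: r0=0x0e r1=0x4b r2=0x45 r3=0xfb r4=0x4a r5=0xe6  N=0 Z=0
after  1: r0=0x0e r1=0x4e r2=0x45 r3=0xfb r4=0x4a r5=0xe6  N=0 Z=0
after  2: r0=0x0e r1=0x4e r2=0x45 r3=0x4a r4=0x4a r5=0xe6  N=0 Z=0
after  3: r0=0x0e r1=0x4e r2=0x4a r3=0x4a r4=0x4a r5=0xe6  N=0 Z=0
-- IRQ taken; context saved, return-PC = 4 --

K = 3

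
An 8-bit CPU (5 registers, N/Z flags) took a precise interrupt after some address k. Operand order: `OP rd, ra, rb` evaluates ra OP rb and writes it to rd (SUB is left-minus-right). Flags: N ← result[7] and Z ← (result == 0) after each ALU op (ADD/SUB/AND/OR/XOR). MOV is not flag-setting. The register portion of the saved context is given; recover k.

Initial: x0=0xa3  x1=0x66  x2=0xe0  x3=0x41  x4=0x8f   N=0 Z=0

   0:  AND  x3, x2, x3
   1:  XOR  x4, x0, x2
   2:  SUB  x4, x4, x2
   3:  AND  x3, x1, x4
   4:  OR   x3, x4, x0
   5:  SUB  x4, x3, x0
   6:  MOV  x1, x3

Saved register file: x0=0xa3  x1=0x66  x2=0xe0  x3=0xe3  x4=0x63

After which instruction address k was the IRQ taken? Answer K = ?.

K = 4

after  0: x0=0xa3 x1=0x66 x2=0xe0 x3=0x40 x4=0x8f  N=0 Z=0
after  1: x0=0xa3 x1=0x66 x2=0xe0 x3=0x40 x4=0x43  N=0 Z=0
after  2: x0=0xa3 x1=0x66 x2=0xe0 x3=0x40 x4=0x63  N=0 Z=0
after  3: x0=0xa3 x1=0x66 x2=0xe0 x3=0x62 x4=0x63  N=0 Z=0
after  4: x0=0xa3 x1=0x66 x2=0xe0 x3=0xe3 x4=0x63  N=1 Z=0
-- IRQ taken; context saved, return-PC = 5 --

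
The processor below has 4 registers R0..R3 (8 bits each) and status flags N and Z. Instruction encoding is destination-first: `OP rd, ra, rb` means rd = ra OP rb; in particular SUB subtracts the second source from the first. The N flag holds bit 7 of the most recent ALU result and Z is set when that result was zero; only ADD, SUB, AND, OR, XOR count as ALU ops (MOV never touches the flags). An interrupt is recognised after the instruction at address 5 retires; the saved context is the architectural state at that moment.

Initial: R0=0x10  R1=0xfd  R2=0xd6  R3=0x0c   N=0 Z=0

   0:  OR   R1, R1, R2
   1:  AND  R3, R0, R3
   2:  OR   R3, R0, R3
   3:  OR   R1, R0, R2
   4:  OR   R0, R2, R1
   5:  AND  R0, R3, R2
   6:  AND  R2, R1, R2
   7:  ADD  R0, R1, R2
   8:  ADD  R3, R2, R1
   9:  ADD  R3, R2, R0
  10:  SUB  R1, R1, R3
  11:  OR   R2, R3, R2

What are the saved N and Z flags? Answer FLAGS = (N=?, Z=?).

after  0: R0=0x10 R1=0xff R2=0xd6 R3=0x0c  N=1 Z=0
after  1: R0=0x10 R1=0xff R2=0xd6 R3=0x00  N=0 Z=1
after  2: R0=0x10 R1=0xff R2=0xd6 R3=0x10  N=0 Z=0
after  3: R0=0x10 R1=0xd6 R2=0xd6 R3=0x10  N=1 Z=0
after  4: R0=0xd6 R1=0xd6 R2=0xd6 R3=0x10  N=1 Z=0
after  5: R0=0x10 R1=0xd6 R2=0xd6 R3=0x10  N=0 Z=0
-- IRQ taken; context saved, return-PC = 6 --

FLAGS = (N=0, Z=0)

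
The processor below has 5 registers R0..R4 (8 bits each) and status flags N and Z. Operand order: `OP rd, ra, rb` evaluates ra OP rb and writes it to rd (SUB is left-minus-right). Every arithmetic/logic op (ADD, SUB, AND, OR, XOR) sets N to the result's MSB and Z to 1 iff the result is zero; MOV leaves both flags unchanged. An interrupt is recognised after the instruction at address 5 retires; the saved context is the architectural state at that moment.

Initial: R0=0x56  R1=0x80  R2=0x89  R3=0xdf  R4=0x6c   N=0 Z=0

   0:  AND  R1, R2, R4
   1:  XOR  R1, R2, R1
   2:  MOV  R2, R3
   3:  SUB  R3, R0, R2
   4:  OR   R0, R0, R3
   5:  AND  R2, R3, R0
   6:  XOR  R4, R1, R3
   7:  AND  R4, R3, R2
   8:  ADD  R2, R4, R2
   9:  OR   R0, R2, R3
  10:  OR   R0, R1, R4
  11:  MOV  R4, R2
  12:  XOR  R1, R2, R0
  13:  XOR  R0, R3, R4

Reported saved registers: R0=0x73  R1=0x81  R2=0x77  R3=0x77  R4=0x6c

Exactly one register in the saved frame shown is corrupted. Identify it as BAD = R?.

BAD = R0

after  0: R0=0x56 R1=0x08 R2=0x89 R3=0xdf R4=0x6c  N=0 Z=0
after  1: R0=0x56 R1=0x81 R2=0x89 R3=0xdf R4=0x6c  N=1 Z=0
after  2: R0=0x56 R1=0x81 R2=0xdf R3=0xdf R4=0x6c  N=1 Z=0
after  3: R0=0x56 R1=0x81 R2=0xdf R3=0x77 R4=0x6c  N=0 Z=0
after  4: R0=0x77 R1=0x81 R2=0xdf R3=0x77 R4=0x6c  N=0 Z=0
after  5: R0=0x77 R1=0x81 R2=0x77 R3=0x77 R4=0x6c  N=0 Z=0
-- IRQ taken; context saved, return-PC = 6 --
mismatch: R0: reported 0x73 vs actual 0x77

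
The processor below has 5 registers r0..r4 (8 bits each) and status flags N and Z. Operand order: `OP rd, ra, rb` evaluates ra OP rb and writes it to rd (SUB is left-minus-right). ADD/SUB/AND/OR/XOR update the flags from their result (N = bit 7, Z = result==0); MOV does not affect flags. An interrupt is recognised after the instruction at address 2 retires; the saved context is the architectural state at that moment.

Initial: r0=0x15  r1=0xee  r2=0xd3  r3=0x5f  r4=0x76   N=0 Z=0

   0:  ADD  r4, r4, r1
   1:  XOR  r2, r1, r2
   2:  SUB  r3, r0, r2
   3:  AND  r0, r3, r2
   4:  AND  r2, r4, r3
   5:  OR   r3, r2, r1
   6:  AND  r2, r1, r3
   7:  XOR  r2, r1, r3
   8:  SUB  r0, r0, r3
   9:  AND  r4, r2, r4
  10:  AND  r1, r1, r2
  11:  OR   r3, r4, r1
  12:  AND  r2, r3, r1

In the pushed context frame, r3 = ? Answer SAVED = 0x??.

SAVED = 0xd8

after  0: r0=0x15 r1=0xee r2=0xd3 r3=0x5f r4=0x64  N=0 Z=0
after  1: r0=0x15 r1=0xee r2=0x3d r3=0x5f r4=0x64  N=0 Z=0
after  2: r0=0x15 r1=0xee r2=0x3d r3=0xd8 r4=0x64  N=1 Z=0
-- IRQ taken; context saved, return-PC = 3 --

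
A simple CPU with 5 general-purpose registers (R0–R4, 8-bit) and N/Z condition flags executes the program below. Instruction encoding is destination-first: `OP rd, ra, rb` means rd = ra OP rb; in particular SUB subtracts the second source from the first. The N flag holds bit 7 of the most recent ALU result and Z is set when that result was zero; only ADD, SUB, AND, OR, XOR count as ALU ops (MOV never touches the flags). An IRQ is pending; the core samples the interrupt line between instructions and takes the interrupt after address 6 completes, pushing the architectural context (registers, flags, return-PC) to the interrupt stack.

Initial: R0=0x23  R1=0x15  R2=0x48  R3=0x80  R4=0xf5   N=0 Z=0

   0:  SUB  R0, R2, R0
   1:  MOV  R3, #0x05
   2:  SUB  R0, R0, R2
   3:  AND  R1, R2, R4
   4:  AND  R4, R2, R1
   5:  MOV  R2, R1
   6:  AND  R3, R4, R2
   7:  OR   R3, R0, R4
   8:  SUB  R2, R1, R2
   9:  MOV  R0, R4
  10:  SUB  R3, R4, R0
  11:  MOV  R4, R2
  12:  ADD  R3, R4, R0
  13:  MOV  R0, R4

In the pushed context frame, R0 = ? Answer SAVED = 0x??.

SAVED = 0xdd

after  0: R0=0x25 R1=0x15 R2=0x48 R3=0x80 R4=0xf5  N=0 Z=0
after  1: R0=0x25 R1=0x15 R2=0x48 R3=0x05 R4=0xf5  N=0 Z=0
after  2: R0=0xdd R1=0x15 R2=0x48 R3=0x05 R4=0xf5  N=1 Z=0
after  3: R0=0xdd R1=0x40 R2=0x48 R3=0x05 R4=0xf5  N=0 Z=0
after  4: R0=0xdd R1=0x40 R2=0x48 R3=0x05 R4=0x40  N=0 Z=0
after  5: R0=0xdd R1=0x40 R2=0x40 R3=0x05 R4=0x40  N=0 Z=0
after  6: R0=0xdd R1=0x40 R2=0x40 R3=0x40 R4=0x40  N=0 Z=0
-- IRQ taken; context saved, return-PC = 7 --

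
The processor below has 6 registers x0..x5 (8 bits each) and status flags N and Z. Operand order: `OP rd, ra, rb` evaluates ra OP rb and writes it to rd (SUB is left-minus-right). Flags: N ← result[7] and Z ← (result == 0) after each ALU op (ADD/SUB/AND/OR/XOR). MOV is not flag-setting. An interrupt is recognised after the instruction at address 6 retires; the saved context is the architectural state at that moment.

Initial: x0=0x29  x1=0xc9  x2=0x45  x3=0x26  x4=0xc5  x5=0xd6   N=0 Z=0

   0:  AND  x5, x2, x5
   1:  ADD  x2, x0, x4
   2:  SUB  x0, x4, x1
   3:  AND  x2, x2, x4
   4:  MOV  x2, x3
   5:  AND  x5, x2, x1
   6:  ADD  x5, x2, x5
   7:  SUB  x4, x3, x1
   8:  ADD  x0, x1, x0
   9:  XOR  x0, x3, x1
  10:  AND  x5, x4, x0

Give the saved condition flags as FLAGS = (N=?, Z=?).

FLAGS = (N=0, Z=0)

after  0: x0=0x29 x1=0xc9 x2=0x45 x3=0x26 x4=0xc5 x5=0x44  N=0 Z=0
after  1: x0=0x29 x1=0xc9 x2=0xee x3=0x26 x4=0xc5 x5=0x44  N=1 Z=0
after  2: x0=0xfc x1=0xc9 x2=0xee x3=0x26 x4=0xc5 x5=0x44  N=1 Z=0
after  3: x0=0xfc x1=0xc9 x2=0xc4 x3=0x26 x4=0xc5 x5=0x44  N=1 Z=0
after  4: x0=0xfc x1=0xc9 x2=0x26 x3=0x26 x4=0xc5 x5=0x44  N=1 Z=0
after  5: x0=0xfc x1=0xc9 x2=0x26 x3=0x26 x4=0xc5 x5=0x00  N=0 Z=1
after  6: x0=0xfc x1=0xc9 x2=0x26 x3=0x26 x4=0xc5 x5=0x26  N=0 Z=0
-- IRQ taken; context saved, return-PC = 7 --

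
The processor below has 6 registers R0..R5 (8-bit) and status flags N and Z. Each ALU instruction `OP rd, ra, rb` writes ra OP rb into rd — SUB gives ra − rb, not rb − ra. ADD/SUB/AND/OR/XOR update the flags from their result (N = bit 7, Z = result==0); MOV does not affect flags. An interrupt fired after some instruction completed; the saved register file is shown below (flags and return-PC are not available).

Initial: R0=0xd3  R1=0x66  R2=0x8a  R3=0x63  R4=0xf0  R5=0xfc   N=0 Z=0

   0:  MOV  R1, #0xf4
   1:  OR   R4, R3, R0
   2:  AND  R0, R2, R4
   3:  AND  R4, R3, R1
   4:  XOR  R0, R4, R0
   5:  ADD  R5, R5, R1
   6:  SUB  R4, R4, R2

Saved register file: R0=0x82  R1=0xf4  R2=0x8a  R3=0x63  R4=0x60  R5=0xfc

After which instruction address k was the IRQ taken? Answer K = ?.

K = 3

after  0: R0=0xd3 R1=0xf4 R2=0x8a R3=0x63 R4=0xf0 R5=0xfc  N=0 Z=0
after  1: R0=0xd3 R1=0xf4 R2=0x8a R3=0x63 R4=0xf3 R5=0xfc  N=1 Z=0
after  2: R0=0x82 R1=0xf4 R2=0x8a R3=0x63 R4=0xf3 R5=0xfc  N=1 Z=0
after  3: R0=0x82 R1=0xf4 R2=0x8a R3=0x63 R4=0x60 R5=0xfc  N=0 Z=0
-- IRQ taken; context saved, return-PC = 4 --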